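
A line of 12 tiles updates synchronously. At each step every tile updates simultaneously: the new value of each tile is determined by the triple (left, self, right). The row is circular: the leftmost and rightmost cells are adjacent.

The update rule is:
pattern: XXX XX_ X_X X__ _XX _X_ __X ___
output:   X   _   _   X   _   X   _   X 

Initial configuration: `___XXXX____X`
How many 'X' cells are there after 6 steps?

step 1: XX__XX_XXX_X
step 2: X_X_____X___
step 3: X_XXXXX_XXX_
step 4: X__XXX___X__
step 5: XX__X_XX_XX_
step 6: __X_X_______
count of X: 2

2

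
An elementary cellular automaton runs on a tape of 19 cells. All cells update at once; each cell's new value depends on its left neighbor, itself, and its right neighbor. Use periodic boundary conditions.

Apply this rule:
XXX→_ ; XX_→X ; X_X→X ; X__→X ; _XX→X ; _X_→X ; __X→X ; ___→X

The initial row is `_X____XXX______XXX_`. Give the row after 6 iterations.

XXXXXXX_XXXXXXXX_XX
______XXX______XXX_
XXXXXXX_XXXXXXXX_XX  (repeats iteration 1; period 2)
iteration 6: ______XXX______XXX_

______XXX______XXX_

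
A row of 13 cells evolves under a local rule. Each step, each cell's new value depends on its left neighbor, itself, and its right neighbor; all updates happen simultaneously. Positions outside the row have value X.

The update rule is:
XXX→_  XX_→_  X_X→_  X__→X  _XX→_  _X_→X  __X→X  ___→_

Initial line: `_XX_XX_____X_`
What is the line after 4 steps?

_XXXXX__X____

______X___XX_
X____XXX_X___
_X__X____XX_X
_XXXXX__X____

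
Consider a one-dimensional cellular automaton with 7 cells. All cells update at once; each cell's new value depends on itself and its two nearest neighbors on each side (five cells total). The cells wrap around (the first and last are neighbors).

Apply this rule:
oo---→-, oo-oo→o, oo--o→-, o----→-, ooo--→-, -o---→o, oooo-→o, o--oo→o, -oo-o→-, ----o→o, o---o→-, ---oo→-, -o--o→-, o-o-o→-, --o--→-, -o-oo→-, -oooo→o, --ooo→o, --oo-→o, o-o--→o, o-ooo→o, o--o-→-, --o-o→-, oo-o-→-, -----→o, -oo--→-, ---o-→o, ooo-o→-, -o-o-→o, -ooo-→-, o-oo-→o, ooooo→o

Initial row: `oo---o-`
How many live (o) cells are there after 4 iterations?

4

o---o--
-o-o---
o-ooo-o
-oo--oo
count of o: 4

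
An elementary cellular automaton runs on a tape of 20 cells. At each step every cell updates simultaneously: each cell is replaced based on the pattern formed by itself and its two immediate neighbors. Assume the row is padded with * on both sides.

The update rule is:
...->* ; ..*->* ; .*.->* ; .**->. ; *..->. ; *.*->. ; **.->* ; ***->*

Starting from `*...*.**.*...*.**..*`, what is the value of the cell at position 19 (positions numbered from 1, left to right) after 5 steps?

*

*.***..*.*.***..*.*.
*..**.**.*..**.**.*.
*.*.*..*.*.*.*..*.*.
*.*.*.**.*.*.*.**.*.
*.*.*..*.*.*.*..*.*.
position 19 holds *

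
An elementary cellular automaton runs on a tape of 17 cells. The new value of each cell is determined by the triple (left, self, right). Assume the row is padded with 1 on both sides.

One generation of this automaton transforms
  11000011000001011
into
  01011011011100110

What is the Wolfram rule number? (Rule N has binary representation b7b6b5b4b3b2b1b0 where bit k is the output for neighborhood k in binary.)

position 0: 111 → 0  (bit 7 = 0)
position 1: 110 → 1  (bit 6 = 1)
position 14: 101 → 1  (bit 5 = 1)
position 2: 100 → 0  (bit 4 = 0)
position 6: 011 → 1  (bit 3 = 1)
position 13: 010 → 0  (bit 2 = 0)
position 5: 001 → 0  (bit 1 = 0)
position 3: 000 → 1  (bit 0 = 1)
bits b7..b0 = 01101001 = 105

105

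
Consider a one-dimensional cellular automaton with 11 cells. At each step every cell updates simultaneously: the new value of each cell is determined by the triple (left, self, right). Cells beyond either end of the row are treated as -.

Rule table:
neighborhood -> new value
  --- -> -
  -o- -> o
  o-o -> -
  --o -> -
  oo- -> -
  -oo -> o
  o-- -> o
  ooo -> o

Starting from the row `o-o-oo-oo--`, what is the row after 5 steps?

o-o-o--o-o-
o-o-oo-o-oo
o-o-o--o-o-  (repeats step 1; period 2)
step 5: o-o-o--o-o-

o-o-o--o-o-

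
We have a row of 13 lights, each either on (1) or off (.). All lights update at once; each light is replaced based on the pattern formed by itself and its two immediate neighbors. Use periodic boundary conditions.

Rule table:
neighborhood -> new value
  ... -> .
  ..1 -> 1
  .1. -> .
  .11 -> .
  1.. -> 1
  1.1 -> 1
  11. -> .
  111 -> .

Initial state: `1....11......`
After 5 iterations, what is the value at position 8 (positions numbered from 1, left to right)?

.1..1..1....1
1.11.11.1..1.
.1..1..1.11.1
1.11.11.1..1.  (repeats iteration 2; period 2)
iteration 5: .1..1..1.11.1
position 8 holds 1

1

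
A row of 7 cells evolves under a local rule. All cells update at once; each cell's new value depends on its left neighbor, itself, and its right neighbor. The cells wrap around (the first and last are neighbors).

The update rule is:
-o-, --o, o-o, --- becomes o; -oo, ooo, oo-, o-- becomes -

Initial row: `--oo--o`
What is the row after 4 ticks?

-o---oo
oo-oo--
--o---o
-oo-ooo

-oo-ooo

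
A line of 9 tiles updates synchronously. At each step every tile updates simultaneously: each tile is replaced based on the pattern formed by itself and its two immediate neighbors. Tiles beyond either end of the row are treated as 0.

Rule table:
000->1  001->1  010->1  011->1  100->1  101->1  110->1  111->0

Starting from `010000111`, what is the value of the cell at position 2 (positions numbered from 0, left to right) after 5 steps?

1

step 1: 111111101
step 2: 100000111
step 3: 111111101  (repeats step 1; period 2)
step 5: 111111101
position 2 holds 1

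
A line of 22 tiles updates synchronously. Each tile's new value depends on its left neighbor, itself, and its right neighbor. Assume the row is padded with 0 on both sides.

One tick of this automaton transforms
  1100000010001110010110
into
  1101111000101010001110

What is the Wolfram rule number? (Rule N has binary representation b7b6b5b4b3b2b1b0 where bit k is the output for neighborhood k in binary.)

position 13: 111 → 0  (bit 7 = 0)
position 1: 110 → 1  (bit 6 = 1)
position 18: 101 → 1  (bit 5 = 1)
position 2: 100 → 0  (bit 4 = 0)
position 0: 011 → 1  (bit 3 = 1)
position 8: 010 → 0  (bit 2 = 0)
position 7: 001 → 0  (bit 1 = 0)
position 3: 000 → 1  (bit 0 = 1)
bits b7..b0 = 01101001 = 105

105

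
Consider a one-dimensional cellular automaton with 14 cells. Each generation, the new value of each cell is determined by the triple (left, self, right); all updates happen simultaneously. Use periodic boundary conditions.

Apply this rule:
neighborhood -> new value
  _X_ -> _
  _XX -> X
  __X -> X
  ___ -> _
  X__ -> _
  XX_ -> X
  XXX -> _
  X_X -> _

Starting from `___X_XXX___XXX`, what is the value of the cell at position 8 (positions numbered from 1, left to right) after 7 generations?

generation 1: __X__X_X__XX_X
generation 2: _X__X____XXX__
generation 3: X__X____XX_X__
generation 4: __X____XXX___X
generation 5: _X____XX_X__X_
generation 6: X____XXX___X__
generation 7: ____XX_X__X__X
position 8 holds X

X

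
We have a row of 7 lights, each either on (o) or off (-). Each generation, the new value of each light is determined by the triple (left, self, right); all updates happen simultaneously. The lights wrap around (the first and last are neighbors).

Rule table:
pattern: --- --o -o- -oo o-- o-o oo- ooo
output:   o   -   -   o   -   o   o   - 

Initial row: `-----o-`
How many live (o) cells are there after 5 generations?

2

oooo---
o--o-o-
----o-o
-oo--o-
-oo----
count of o: 2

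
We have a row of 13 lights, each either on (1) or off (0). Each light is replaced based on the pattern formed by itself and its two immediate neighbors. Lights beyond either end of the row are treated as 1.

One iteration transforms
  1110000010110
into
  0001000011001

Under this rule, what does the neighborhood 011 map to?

0

At position 10 the neighborhood is 011; the next row has 0 there.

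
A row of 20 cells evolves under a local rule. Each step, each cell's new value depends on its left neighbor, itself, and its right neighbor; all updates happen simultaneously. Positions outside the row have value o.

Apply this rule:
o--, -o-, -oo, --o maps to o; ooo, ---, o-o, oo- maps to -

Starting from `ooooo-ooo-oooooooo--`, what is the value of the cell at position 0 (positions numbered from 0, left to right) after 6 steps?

------o---o-------oo
o----ooo-ooo-----oo-
-o--oo---o--o---oo--
-oooo-o-oooooo-oo-oo
-o----o-o------o--o-
-oo--oo-oo----ooooo-
position 0 holds -

-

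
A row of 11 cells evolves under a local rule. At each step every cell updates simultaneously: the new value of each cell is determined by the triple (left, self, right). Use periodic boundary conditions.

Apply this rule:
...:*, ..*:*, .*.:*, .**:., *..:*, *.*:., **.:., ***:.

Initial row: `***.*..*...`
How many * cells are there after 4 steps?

....*******
****.......
....*******  (repeats step 1; period 2)
step 4: ****.......
count of *: 4

4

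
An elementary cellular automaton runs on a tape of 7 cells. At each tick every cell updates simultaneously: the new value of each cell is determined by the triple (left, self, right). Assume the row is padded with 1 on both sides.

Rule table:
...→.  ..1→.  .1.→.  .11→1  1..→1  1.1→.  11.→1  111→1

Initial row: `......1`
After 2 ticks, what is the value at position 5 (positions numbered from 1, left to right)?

1.....1
11....1
position 5 holds .

.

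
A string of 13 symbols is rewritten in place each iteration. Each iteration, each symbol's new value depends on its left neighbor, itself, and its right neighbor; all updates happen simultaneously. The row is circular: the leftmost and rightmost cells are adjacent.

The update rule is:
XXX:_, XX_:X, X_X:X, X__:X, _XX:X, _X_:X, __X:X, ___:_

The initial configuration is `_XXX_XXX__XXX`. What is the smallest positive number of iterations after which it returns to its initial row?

iteration 1: XX_XXX_XXXX_X
iteration 2: _XXX_XXX__XXX

2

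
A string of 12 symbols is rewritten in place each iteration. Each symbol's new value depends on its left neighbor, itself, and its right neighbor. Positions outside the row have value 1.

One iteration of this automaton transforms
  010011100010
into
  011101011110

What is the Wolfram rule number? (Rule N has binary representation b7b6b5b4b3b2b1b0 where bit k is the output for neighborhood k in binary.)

151

position 5: 111 → 1  (bit 7 = 1)
position 6: 110 → 0  (bit 6 = 0)
position 0: 101 → 0  (bit 5 = 0)
position 2: 100 → 1  (bit 4 = 1)
position 4: 011 → 0  (bit 3 = 0)
position 1: 010 → 1  (bit 2 = 1)
position 3: 001 → 1  (bit 1 = 1)
position 8: 000 → 1  (bit 0 = 1)
bits b7..b0 = 10010111 = 151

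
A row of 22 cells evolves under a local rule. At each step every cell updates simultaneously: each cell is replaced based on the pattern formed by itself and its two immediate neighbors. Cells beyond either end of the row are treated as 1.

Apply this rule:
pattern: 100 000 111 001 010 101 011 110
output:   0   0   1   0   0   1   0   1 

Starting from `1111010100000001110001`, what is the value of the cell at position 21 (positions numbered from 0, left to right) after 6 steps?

0

1111101000000000110000
1111110000000000010000
1111110000000000000000
1111110000000000000000  (fixed point — unchanged through step 6)
position 21 holds 0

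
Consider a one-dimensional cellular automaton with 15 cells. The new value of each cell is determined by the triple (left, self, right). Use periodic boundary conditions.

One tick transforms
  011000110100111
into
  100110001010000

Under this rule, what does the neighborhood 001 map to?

At position 5 the neighborhood is 001; the next row has 0 there.

0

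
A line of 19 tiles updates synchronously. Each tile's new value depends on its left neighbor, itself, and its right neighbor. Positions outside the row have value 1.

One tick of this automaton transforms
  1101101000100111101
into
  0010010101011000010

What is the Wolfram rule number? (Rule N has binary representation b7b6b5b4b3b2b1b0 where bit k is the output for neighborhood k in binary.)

position 0: 111 → 0  (bit 7 = 0)
position 1: 110 → 0  (bit 6 = 0)
position 2: 101 → 1  (bit 5 = 1)
position 7: 100 → 1  (bit 4 = 1)
position 3: 011 → 0  (bit 3 = 0)
position 6: 010 → 0  (bit 2 = 0)
position 9: 001 → 1  (bit 1 = 1)
position 8: 000 → 0  (bit 0 = 0)
bits b7..b0 = 00110010 = 50

50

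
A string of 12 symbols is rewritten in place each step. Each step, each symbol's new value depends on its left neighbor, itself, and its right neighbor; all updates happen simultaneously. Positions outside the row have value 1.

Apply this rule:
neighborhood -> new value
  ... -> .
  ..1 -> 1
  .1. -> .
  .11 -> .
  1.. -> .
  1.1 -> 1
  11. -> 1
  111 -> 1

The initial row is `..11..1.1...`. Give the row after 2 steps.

1.1.1.1...1.

.1.1.1.1...1
1.1.1.1...1.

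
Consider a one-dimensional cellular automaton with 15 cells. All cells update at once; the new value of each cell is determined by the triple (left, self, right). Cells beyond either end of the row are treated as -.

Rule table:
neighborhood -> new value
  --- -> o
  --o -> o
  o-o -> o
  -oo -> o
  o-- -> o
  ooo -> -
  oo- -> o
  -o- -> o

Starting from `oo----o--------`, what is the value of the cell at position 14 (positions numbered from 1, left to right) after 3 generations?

o

ooooooooooooooo
o-------------o
ooooooooooooooo
position 14 holds o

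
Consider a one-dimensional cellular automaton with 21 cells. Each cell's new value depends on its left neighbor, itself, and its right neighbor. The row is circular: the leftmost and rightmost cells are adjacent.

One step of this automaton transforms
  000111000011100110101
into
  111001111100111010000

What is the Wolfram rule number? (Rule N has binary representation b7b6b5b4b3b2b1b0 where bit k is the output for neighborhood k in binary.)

position 4: 111 → 0  (bit 7 = 0)
position 5: 110 → 1  (bit 6 = 1)
position 17: 101 → 0  (bit 5 = 0)
position 0: 100 → 1  (bit 4 = 1)
position 3: 011 → 0  (bit 3 = 0)
position 18: 010 → 0  (bit 2 = 0)
position 2: 001 → 1  (bit 1 = 1)
position 1: 000 → 1  (bit 0 = 1)
bits b7..b0 = 01010011 = 83

83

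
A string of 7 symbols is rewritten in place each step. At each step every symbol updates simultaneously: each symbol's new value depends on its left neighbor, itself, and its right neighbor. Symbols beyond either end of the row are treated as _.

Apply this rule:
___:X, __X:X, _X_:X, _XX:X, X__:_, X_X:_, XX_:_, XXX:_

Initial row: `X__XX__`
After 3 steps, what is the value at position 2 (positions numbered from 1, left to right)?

_

X_XX__X
X_X__XX
X_X_XX_
position 2 holds _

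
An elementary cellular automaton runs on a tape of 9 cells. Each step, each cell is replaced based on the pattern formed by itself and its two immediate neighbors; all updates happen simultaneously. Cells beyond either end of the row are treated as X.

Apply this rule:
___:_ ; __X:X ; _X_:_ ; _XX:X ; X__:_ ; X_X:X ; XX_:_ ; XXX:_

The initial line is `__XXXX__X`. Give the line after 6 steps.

__XX_XX_X

step 1: _XX____XX
step 2: XX____XX_
step 3: _____XX_X
step 4: ____XX_XX
step 5: ___XX_XX_
step 6: __XX_XX_X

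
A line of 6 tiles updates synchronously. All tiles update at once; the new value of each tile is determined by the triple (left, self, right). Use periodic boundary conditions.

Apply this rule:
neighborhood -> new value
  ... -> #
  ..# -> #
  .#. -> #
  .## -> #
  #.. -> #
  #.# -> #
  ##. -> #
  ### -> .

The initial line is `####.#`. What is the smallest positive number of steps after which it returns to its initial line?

step 1: ...###
step 2: ####.#

2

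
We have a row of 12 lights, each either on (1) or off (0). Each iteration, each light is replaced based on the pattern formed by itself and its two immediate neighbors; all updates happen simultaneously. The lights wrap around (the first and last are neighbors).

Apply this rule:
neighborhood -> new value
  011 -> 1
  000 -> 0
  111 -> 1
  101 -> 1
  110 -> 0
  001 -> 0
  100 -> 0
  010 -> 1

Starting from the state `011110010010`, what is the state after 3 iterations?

iteration 1: 011100010010
iteration 2: 011000010010
iteration 3: 010000010010

010000010010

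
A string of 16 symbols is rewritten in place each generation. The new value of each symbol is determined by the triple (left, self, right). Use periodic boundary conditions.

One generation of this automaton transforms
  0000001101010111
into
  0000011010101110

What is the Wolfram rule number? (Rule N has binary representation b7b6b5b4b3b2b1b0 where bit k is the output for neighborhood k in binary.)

position 14: 111 → 1  (bit 7 = 1)
position 7: 110 → 0  (bit 6 = 0)
position 8: 101 → 1  (bit 5 = 1)
position 0: 100 → 0  (bit 4 = 0)
position 6: 011 → 1  (bit 3 = 1)
position 9: 010 → 0  (bit 2 = 0)
position 5: 001 → 1  (bit 1 = 1)
position 1: 000 → 0  (bit 0 = 0)
bits b7..b0 = 10101010 = 170

170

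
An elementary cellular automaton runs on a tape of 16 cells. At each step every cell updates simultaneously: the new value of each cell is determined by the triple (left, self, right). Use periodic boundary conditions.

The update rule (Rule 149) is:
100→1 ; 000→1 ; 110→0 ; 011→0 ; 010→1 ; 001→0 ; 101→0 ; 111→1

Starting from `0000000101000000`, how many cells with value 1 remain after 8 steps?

step 1: 1111110101111111
step 2: 1111100100111111
step 3: 1111010110011111
step 4: 1110010001001111
step 5: 1101011101100111
step 6: 1001001000010011
step 7: 0101101111011001
step 8: 0100000110000101
count of 1: 5

5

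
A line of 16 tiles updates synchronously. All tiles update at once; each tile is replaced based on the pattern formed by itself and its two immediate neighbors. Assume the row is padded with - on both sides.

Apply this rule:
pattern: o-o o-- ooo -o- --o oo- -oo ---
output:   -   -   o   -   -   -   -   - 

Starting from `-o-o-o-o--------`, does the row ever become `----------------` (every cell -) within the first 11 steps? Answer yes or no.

yes

----------------
all cells are - at step 1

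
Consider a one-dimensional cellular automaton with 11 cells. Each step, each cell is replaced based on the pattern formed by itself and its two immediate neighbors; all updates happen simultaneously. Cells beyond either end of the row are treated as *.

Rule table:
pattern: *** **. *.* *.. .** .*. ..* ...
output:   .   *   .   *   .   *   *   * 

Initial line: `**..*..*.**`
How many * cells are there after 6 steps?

6

.*******...
.......****
*******....
......*****
******.....
.....******
count of *: 6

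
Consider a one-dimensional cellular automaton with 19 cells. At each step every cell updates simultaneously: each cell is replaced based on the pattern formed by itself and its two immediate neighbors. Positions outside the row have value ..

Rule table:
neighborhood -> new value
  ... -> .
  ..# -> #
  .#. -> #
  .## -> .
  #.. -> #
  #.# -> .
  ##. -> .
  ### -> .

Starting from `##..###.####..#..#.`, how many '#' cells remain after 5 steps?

9

..##........#######
.#..#......#.......
######....###......
......#..#...#.....
.....######.###....
count of #: 9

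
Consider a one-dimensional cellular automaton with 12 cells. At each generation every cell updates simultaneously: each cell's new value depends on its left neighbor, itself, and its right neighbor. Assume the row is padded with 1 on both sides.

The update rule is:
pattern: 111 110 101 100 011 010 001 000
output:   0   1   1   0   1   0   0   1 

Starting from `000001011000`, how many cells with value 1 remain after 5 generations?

011100111010
110100101101
011000011111
111011010000
001111100110
count of 1: 7

7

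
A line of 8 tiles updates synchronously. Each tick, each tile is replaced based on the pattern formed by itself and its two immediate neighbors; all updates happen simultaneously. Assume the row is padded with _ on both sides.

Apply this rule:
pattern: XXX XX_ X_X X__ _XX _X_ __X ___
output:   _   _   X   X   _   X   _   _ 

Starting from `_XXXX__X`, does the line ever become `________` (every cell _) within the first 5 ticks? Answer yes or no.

_____X_X
_____XXX
________
all cells are _ at tick 3

yes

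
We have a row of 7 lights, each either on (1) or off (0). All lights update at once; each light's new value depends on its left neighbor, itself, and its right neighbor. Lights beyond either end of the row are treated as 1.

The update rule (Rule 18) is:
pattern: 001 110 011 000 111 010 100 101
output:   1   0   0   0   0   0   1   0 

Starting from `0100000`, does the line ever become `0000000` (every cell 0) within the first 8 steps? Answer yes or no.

yes

0010001
1101010
0000000
all cells are 0 at step 3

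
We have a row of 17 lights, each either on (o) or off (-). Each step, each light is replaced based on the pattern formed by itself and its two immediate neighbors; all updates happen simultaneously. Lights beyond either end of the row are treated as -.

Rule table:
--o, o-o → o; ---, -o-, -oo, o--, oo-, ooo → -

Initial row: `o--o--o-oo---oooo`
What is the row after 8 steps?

step 1: --o--o-o----o----
step 2: -o--o-o----o-----
step 3: o--o-o----o------
step 4: --o-o----o-------
step 5: -o-o----o--------
step 6: o-o----o---------
step 7: -o----o----------
step 8: o----o-----------

o----o-----------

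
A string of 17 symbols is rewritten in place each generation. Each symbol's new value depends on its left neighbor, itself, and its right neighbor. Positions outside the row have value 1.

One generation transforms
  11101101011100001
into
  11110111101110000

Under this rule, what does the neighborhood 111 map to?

1

At position 0 the neighborhood is 111; the next row has 1 there.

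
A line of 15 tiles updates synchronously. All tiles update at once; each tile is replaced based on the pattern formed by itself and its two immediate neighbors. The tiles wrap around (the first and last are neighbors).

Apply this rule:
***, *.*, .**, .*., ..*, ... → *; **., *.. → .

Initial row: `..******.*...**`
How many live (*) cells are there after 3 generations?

.******.**.***.
******.**.***..
*****.**.***..*
count of *: 11

11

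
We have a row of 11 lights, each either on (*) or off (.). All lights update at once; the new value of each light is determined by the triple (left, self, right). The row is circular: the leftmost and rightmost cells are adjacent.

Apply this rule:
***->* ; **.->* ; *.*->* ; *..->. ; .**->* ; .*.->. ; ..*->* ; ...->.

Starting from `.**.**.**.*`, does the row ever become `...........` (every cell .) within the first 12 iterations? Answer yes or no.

**********.
***********
***********  (fixed point — unchanged through iteration 12)
iteration 12 is ***********, still not uniform .

no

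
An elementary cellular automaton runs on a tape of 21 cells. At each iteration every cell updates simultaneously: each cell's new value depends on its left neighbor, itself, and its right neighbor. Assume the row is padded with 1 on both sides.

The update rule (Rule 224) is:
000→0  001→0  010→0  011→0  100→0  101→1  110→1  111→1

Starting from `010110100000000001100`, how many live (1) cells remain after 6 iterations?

4

iteration 1: 101011000000000000100
iteration 2: 110101000000000000000
iteration 3: 111010000000000000000
iteration 4: 111100000000000000000
iteration 5: 111100000000000000000  (fixed point — unchanged through iteration 6)
count of 1: 4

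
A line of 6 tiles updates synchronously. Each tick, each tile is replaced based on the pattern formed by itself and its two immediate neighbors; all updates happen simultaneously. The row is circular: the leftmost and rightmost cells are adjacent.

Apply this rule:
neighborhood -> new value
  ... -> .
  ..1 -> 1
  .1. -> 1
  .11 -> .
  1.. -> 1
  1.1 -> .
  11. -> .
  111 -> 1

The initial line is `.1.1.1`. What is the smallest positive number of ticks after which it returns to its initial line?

.1.1.1

1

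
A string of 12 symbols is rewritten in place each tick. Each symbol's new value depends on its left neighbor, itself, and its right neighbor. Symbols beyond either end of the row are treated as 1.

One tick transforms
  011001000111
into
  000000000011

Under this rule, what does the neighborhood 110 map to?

At position 2 the neighborhood is 110; the next row has 0 there.

0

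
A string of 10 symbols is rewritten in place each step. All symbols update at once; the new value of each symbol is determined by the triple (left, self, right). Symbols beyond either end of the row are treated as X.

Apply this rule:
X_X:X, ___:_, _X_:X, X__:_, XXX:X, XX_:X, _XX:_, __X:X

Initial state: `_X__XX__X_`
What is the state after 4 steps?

XXXXXXXXX_

XX_X_X_XXX
XXXXXXX_XX
XXXXXXXX_X
XXXXXXXXX_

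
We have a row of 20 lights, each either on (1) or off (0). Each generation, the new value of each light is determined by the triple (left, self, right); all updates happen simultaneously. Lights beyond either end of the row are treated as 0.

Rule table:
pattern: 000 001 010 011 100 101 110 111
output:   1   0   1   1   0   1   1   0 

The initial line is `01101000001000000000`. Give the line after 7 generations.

01111011101011111111
01001110111110000001
01001011100010111101
01001110101011100111
01001011111110100101
01001110000011100111
01001010111010100101

01001010111010100101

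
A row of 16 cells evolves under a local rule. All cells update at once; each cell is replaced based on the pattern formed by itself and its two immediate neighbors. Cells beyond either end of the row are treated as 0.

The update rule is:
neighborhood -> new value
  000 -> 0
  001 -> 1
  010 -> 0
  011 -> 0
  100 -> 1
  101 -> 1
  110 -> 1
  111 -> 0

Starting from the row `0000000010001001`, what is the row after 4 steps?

0000101010101010

step 1: 0000000101010110
step 2: 0000001010101011
step 3: 0000010101010101
step 4: 0000101010101010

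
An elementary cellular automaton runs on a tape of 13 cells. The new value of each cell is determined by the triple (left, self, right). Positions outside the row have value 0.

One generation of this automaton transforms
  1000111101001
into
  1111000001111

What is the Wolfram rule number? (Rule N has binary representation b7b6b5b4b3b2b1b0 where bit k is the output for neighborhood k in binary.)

23

position 5: 111 → 0  (bit 7 = 0)
position 7: 110 → 0  (bit 6 = 0)
position 8: 101 → 0  (bit 5 = 0)
position 1: 100 → 1  (bit 4 = 1)
position 4: 011 → 0  (bit 3 = 0)
position 0: 010 → 1  (bit 2 = 1)
position 3: 001 → 1  (bit 1 = 1)
position 2: 000 → 1  (bit 0 = 1)
bits b7..b0 = 00010111 = 23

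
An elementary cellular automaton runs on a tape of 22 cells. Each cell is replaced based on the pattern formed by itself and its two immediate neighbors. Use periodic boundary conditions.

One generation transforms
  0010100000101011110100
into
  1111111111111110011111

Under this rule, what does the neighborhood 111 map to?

0

At position 15 the neighborhood is 111; the next row has 0 there.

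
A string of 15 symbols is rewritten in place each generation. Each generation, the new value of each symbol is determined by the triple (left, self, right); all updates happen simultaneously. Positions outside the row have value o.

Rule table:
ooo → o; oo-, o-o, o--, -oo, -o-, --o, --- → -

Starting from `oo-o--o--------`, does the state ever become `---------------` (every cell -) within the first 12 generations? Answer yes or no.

yes

o--------------
---------------
all cells are - at generation 2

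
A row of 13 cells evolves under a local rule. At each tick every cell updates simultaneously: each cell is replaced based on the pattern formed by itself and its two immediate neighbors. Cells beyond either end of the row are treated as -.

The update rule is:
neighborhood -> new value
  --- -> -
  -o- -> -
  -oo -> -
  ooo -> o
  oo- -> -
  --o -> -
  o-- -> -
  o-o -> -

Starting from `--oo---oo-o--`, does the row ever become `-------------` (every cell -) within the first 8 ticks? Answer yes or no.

-------------
all cells are - at tick 1

yes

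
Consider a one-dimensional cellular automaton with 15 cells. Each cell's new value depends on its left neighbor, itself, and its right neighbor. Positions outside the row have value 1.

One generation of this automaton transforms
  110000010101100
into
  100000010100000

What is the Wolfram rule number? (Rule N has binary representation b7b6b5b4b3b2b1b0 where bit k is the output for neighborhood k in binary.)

position 0: 111 → 1  (bit 7 = 1)
position 1: 110 → 0  (bit 6 = 0)
position 8: 101 → 0  (bit 5 = 0)
position 2: 100 → 0  (bit 4 = 0)
position 11: 011 → 0  (bit 3 = 0)
position 7: 010 → 1  (bit 2 = 1)
position 6: 001 → 0  (bit 1 = 0)
position 3: 000 → 0  (bit 0 = 0)
bits b7..b0 = 10000100 = 132

132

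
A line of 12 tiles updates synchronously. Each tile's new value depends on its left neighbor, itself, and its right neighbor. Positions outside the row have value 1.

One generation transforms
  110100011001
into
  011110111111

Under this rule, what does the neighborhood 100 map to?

At position 4 the neighborhood is 100; the next row has 1 there.

1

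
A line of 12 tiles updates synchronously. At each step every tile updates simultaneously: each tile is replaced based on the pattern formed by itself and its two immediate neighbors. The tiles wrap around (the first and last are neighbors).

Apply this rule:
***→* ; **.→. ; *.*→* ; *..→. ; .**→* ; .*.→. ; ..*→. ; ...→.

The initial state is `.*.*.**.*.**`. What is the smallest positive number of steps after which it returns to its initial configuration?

12

*.*.**.*.**.
.*.**.*.**.*
*.**.*.**.*.
.**.*.**.*.*
**.*.**.*.*.
*.*.**.*.*.*
.*.**.*.*.**
*.**.*.*.**.
.**.*.*.**.*
**.*.*.**.*.
*.*.*.**.*.*
.*.*.**.*.**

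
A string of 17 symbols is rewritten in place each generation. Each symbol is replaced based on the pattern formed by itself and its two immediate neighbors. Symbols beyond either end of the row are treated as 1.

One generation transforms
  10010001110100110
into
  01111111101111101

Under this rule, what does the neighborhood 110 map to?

0

At position 0 the neighborhood is 110; the next row has 0 there.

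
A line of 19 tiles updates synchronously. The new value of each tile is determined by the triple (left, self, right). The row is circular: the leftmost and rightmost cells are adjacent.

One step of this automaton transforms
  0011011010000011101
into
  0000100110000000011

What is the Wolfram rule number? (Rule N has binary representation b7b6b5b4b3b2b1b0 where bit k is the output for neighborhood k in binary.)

position 15: 111 → 0  (bit 7 = 0)
position 3: 110 → 0  (bit 6 = 0)
position 4: 101 → 1  (bit 5 = 1)
position 0: 100 → 0  (bit 4 = 0)
position 2: 011 → 0  (bit 3 = 0)
position 8: 010 → 1  (bit 2 = 1)
position 1: 001 → 0  (bit 1 = 0)
position 10: 000 → 0  (bit 0 = 0)
bits b7..b0 = 00100100 = 36

36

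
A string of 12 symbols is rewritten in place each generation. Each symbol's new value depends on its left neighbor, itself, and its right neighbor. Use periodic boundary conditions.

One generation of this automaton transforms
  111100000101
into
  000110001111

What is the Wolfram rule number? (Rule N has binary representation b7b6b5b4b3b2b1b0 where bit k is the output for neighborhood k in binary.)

position 0: 111 → 0  (bit 7 = 0)
position 3: 110 → 1  (bit 6 = 1)
position 10: 101 → 1  (bit 5 = 1)
position 4: 100 → 1  (bit 4 = 1)
position 11: 011 → 1  (bit 3 = 1)
position 9: 010 → 1  (bit 2 = 1)
position 8: 001 → 1  (bit 1 = 1)
position 5: 000 → 0  (bit 0 = 0)
bits b7..b0 = 01111110 = 126

126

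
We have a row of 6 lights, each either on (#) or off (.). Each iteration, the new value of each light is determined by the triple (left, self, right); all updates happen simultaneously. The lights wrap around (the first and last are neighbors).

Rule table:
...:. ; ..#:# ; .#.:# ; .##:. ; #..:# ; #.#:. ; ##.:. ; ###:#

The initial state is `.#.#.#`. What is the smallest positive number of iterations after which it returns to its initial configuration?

1

iteration 1: .#.#.#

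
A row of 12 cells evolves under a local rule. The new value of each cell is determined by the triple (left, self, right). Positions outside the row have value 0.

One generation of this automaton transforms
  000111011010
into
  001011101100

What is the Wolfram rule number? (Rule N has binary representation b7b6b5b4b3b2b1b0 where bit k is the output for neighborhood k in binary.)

position 4: 111 → 1  (bit 7 = 1)
position 5: 110 → 1  (bit 6 = 1)
position 6: 101 → 1  (bit 5 = 1)
position 11: 100 → 0  (bit 4 = 0)
position 3: 011 → 0  (bit 3 = 0)
position 10: 010 → 0  (bit 2 = 0)
position 2: 001 → 1  (bit 1 = 1)
position 0: 000 → 0  (bit 0 = 0)
bits b7..b0 = 11100010 = 226

226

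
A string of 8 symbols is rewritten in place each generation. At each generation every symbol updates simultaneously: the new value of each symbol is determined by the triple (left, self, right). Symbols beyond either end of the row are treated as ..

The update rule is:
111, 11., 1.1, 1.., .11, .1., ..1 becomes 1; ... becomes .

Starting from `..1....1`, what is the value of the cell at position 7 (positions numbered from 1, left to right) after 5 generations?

1

generation 1: .111..11
generation 2: 11111111
generation 3: 11111111  (fixed point — unchanged through generation 5)
position 7 holds 1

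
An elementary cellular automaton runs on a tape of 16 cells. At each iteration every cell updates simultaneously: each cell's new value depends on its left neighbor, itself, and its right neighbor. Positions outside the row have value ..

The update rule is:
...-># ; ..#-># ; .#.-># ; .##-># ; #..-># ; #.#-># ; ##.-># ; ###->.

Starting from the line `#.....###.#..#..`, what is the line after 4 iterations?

#.....###......#

#######.########
#.....###......#
#######.########  (repeats iteration 1; period 2)
iteration 4: #.....###......#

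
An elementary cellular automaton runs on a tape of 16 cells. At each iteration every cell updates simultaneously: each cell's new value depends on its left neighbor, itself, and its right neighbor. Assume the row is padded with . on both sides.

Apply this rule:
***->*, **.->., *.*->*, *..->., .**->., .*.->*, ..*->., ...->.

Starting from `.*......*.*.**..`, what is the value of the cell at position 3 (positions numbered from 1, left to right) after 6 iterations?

.

.*......****....
.*.......**.....
.*..............
.*..............  (fixed point — unchanged through iteration 6)
position 3 holds .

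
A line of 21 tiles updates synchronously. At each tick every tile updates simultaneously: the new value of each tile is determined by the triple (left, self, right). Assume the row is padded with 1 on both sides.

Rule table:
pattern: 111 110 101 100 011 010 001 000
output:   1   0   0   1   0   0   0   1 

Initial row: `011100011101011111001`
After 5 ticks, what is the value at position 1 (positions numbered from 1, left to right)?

tick 1: 001011001000001110100
tick 2: 100000100111100100010
tick 3: 011110010011010011000
tick 4: 001101001000001000110
tick 5: 100000100111100110000
position 1 holds 1

1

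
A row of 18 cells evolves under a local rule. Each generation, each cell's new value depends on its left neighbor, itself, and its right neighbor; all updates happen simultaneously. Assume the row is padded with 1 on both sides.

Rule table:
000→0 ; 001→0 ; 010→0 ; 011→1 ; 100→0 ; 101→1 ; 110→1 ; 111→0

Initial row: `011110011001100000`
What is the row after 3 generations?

110010011001100000
010000011001100000
100000011001100000

100000011001100000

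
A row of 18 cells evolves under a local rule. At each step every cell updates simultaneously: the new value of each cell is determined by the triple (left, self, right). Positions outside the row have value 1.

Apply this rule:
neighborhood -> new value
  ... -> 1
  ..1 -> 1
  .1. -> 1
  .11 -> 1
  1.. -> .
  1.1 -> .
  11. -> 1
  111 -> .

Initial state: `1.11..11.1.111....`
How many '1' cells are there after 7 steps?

10

step 1: 1.11.111.1.1.1.111
step 2: 1.11.1.1.1.1.1.1..
step 3: 1.11.1.1.1.1.1.1.1
step 4: 1.11.1.1.1.1.1.1.1  (fixed point — unchanged through step 7)
count of 1: 10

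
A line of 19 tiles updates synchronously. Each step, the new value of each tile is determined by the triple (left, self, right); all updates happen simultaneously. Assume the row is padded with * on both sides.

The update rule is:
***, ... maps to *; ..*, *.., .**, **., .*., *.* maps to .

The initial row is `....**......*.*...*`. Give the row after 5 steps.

.**..******..*****.

.**....****.....*..
....**..**..***....
.**..........*..**.
....********.......
.**..******..*****.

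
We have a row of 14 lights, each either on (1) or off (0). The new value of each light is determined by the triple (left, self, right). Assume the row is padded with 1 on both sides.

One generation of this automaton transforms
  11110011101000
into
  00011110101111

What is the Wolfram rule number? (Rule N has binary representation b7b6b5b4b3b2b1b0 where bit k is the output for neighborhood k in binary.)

95

position 0: 111 → 0  (bit 7 = 0)
position 3: 110 → 1  (bit 6 = 1)
position 9: 101 → 0  (bit 5 = 0)
position 4: 100 → 1  (bit 4 = 1)
position 6: 011 → 1  (bit 3 = 1)
position 10: 010 → 1  (bit 2 = 1)
position 5: 001 → 1  (bit 1 = 1)
position 12: 000 → 1  (bit 0 = 1)
bits b7..b0 = 01011111 = 95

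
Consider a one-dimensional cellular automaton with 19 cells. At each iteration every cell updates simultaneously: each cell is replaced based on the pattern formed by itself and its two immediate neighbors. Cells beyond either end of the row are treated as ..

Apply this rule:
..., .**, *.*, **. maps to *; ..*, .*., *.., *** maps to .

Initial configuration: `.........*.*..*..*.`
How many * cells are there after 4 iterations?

10

iteration 1: ********..*........
iteration 2: *......*....*******
iteration 3: ..****...**.*.....*
iteration 4: *.*..*.*.***..***..
count of *: 10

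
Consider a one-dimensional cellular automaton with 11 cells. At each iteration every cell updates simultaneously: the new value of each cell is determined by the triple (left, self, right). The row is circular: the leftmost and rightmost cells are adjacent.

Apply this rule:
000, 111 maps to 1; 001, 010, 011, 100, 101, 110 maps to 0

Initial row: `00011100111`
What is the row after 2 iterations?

00000011000

01001000010
00000011000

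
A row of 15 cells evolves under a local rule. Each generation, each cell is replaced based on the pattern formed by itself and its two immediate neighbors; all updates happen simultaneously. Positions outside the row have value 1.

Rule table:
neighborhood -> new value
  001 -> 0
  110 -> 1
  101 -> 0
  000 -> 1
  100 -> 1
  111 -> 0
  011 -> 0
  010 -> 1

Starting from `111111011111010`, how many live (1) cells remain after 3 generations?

generation 1: 000001000001010
generation 2: 111101111101010
generation 3: 000100000101010
count of 1: 4

4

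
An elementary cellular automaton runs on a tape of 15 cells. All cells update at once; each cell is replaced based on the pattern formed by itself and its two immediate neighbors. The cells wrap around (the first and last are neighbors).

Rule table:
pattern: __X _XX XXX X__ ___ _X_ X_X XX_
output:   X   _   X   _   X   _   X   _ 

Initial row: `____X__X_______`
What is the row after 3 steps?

XX__X__X_X_XXXX

XXXX__X__XXXXXX
XXX__X__X_XXXXX
XX__X__X_X_XXXX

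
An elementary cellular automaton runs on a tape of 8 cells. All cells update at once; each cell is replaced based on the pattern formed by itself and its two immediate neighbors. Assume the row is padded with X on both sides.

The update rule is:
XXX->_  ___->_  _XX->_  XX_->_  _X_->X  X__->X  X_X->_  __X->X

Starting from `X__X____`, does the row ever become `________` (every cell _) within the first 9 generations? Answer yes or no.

yes

generation 1: _XXXX__X
generation 2: _____XX_
generation 3: X___X___
generation 4: _X_XXX_X
generation 5: _X______
generation 6: _XX____X
generation 7: ___X__X_
generation 8: X_XXXXX_
generation 9: ________
all cells are _ at generation 9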